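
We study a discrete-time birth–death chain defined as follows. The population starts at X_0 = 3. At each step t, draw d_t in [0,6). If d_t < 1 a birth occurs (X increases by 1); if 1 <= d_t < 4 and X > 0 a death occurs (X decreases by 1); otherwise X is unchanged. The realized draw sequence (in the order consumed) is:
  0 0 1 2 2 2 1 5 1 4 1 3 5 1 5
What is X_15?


t=0: X=3, d=0 → birth, X_1=4
t=1: X=4, d=0 → birth, X_2=5
t=2: X=5, d=1 → death, X_3=4
t=3: X=4, d=2 → death, X_4=3
t=4: X=3, d=2 → death, X_5=2
t=5: X=2, d=2 → death, X_6=1
t=6: X=1, d=1 → death, X_7=0
t=7: X=0, d=5 → hold, X_8=0
t=8: X=0, d=1 → hold, X_9=0
t=9: X=0, d=4 → hold, X_10=0
t=10: X=0, d=1 → hold, X_11=0
t=11: X=0, d=3 → hold, X_12=0
t=12: X=0, d=5 → hold, X_13=0
t=13: X=0, d=1 → hold, X_14=0
t=14: X=0, d=5 → hold, X_15=0

0


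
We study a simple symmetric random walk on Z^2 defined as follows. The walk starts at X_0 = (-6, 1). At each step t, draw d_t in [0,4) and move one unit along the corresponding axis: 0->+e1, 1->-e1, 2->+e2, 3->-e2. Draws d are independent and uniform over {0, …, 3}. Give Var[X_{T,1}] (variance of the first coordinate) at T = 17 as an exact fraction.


Outcome values over d=0..3: [1, -1, 0, 0]
Σy = 0, Σy² = 2, M = 4
μ = 0/4 = 0,  σ² = 2/4 − (0)² = 1/2
Independent increments: Var[X_17] = 17·σ² = 17·(1/2) = 17/2

17/2


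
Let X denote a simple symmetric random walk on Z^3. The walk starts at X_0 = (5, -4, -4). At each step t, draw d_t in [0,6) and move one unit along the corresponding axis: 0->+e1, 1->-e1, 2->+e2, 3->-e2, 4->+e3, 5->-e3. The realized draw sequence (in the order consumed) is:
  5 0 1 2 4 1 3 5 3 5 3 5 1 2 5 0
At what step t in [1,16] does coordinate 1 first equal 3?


13

t=0: X=(5, -4, -4), d=5 → -e3, X_1=(5, -4, -5)
t=1: X=(5, -4, -5), d=0 → +e1, X_2=(6, -4, -5)
t=2: X=(6, -4, -5), d=1 → -e1, X_3=(5, -4, -5)
t=3: X=(5, -4, -5), d=2 → +e2, X_4=(5, -3, -5)
t=4: X=(5, -3, -5), d=4 → +e3, X_5=(5, -3, -4)
t=5: X=(5, -3, -4), d=1 → -e1, X_6=(4, -3, -4)
t=6: X=(4, -3, -4), d=3 → -e2, X_7=(4, -4, -4)
t=7: X=(4, -4, -4), d=5 → -e3, X_8=(4, -4, -5)
t=8: X=(4, -4, -5), d=3 → -e2, X_9=(4, -5, -5)
t=9: X=(4, -5, -5), d=5 → -e3, X_10=(4, -5, -6)
t=10: X=(4, -5, -6), d=3 → -e2, X_11=(4, -6, -6)
t=11: X=(4, -6, -6), d=5 → -e3, X_12=(4, -6, -7)
t=12: X=(4, -6, -7), d=1 → -e1, X_13=(3, -6, -7)
t=13: X=(3, -6, -7), d=2 → +e2, X_14=(3, -5, -7)
t=14: X=(3, -5, -7), d=5 → -e3, X_15=(3, -5, -8)
t=15: X=(3, -5, -8), d=0 → +e1, X_16=(4, -5, -8)


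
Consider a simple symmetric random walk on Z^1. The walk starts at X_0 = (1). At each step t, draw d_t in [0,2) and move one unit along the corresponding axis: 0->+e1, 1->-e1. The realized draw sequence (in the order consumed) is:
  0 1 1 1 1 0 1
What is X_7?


(-2)

t=0: X=(1), d=0 → +e1, X_1=(2)
t=1: X=(2), d=1 → -e1, X_2=(1)
t=2: X=(1), d=1 → -e1, X_3=(0)
t=3: X=(0), d=1 → -e1, X_4=(-1)
t=4: X=(-1), d=1 → -e1, X_5=(-2)
t=5: X=(-2), d=0 → +e1, X_6=(-1)
t=6: X=(-1), d=1 → -e1, X_7=(-2)


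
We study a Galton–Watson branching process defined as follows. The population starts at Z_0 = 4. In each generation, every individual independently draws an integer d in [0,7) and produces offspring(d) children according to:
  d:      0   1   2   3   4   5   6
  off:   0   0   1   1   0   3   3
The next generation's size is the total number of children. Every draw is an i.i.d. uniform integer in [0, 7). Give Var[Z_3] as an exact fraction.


Outcome values over d=0..6: [0, 0, 1, 1, 0, 3, 3]
Σy = 8, Σy² = 20, M = 7
μ = 8/7 = 8/7,  σ² = 20/7 − (8/7)² = 76/49
V_0 = 0, E_0 = 4
V_1 = 76/49·E_0 + (8/7)²·V_0 = 304/49;  E_1 = 32/7
V_2 = 76/49·E_1 + (8/7)²·V_1 = 36480/2401;  E_2 = 256/49
V_3 = 76/49·E_2 + (8/7)²·V_2 = 3288064/117649;  E_3 = 2048/343

3288064/117649


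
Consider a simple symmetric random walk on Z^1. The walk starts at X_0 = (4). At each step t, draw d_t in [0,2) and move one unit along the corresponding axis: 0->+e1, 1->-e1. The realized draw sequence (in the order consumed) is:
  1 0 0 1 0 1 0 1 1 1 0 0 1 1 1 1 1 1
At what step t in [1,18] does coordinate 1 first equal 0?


t=0: X=(4), d=1 → -e1, X_1=(3)
t=1: X=(3), d=0 → +e1, X_2=(4)
t=2: X=(4), d=0 → +e1, X_3=(5)
t=3: X=(5), d=1 → -e1, X_4=(4)
t=4: X=(4), d=0 → +e1, X_5=(5)
t=5: X=(5), d=1 → -e1, X_6=(4)
t=6: X=(4), d=0 → +e1, X_7=(5)
t=7: X=(5), d=1 → -e1, X_8=(4)
t=8: X=(4), d=1 → -e1, X_9=(3)
t=9: X=(3), d=1 → -e1, X_10=(2)
t=10: X=(2), d=0 → +e1, X_11=(3)
t=11: X=(3), d=0 → +e1, X_12=(4)
t=12: X=(4), d=1 → -e1, X_13=(3)
t=13: X=(3), d=1 → -e1, X_14=(2)
t=14: X=(2), d=1 → -e1, X_15=(1)
t=15: X=(1), d=1 → -e1, X_16=(0)
t=16: X=(0), d=1 → -e1, X_17=(-1)
t=17: X=(-1), d=1 → -e1, X_18=(-2)

16


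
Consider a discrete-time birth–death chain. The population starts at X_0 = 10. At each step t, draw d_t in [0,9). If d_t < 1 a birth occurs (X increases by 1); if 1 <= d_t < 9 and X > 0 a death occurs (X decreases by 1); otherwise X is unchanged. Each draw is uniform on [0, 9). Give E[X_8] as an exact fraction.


X can drop by at most 1 per step and X_0 = 10 > T = 8, so X_t >= 10 − t >= 2 > 0 for every t <= 8: the floor at 0 (the 'and X > 0' condition) never binds. Hence X_8 = X_0 + Σ_{t<8} Y_t with i.i.d. increments Y_t = y(d_t) ∈ {+1, −1, 0}.
Outcome values over d=0..8: [1, -1, -1, -1, -1, -1, -1, -1, -1]
Σy = -7, Σy² = 9, M = 9
μ = -7/9 = -7/9,  σ² = 9/9 − (-7/9)² = 32/81
E[X_8] = 10 + 8·(-7/9) = 34/9

34/9


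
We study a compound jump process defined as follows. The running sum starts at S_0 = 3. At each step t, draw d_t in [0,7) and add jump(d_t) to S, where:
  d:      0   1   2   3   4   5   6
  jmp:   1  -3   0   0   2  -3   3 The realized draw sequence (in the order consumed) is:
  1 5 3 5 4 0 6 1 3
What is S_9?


-3

t=0: S=3, d=1, jump=-3, S_1=0
t=1: S=0, d=5, jump=-3, S_2=-3
t=2: S=-3, d=3, jump=0, S_3=-3
t=3: S=-3, d=5, jump=-3, S_4=-6
t=4: S=-6, d=4, jump=2, S_5=-4
t=5: S=-4, d=0, jump=1, S_6=-3
t=6: S=-3, d=6, jump=3, S_7=0
t=7: S=0, d=1, jump=-3, S_8=-3
t=8: S=-3, d=3, jump=0, S_9=-3


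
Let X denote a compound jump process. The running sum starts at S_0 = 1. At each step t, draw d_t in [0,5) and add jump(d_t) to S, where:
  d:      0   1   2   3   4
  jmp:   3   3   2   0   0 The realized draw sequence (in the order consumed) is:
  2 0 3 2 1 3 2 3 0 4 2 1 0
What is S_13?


t=0: S=1, d=2, jump=2, S_1=3
t=1: S=3, d=0, jump=3, S_2=6
t=2: S=6, d=3, jump=0, S_3=6
t=3: S=6, d=2, jump=2, S_4=8
t=4: S=8, d=1, jump=3, S_5=11
t=5: S=11, d=3, jump=0, S_6=11
t=6: S=11, d=2, jump=2, S_7=13
t=7: S=13, d=3, jump=0, S_8=13
t=8: S=13, d=0, jump=3, S_9=16
t=9: S=16, d=4, jump=0, S_10=16
t=10: S=16, d=2, jump=2, S_11=18
t=11: S=18, d=1, jump=3, S_12=21
t=12: S=21, d=0, jump=3, S_13=24

24


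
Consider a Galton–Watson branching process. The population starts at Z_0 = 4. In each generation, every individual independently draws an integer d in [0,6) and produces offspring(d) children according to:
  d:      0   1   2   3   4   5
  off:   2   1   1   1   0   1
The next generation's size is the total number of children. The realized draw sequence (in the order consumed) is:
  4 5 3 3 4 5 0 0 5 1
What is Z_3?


gen 0: Z_0=4, draws=[4, 5, 3, 3], offspring=[0, 1, 1, 1], Z_1=3
gen 1: Z_1=3, draws=[4, 5, 0], offspring=[0, 1, 2], Z_2=3
gen 2: Z_2=3, draws=[0, 5, 1], offspring=[2, 1, 1], Z_3=4

4


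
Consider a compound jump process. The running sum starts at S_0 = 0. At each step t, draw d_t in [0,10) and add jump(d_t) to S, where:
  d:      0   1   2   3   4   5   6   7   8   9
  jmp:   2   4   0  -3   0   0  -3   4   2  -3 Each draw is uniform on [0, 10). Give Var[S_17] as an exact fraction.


11237/100

Outcome values over d=0..9: [2, 4, 0, -3, 0, 0, -3, 4, 2, -3]
Σy = 3, Σy² = 67, M = 10
μ = 3/10 = 3/10,  σ² = 67/10 − (3/10)² = 661/100
Independent increments: Var[S_17] = 17·σ² = 17·(661/100) = 11237/100


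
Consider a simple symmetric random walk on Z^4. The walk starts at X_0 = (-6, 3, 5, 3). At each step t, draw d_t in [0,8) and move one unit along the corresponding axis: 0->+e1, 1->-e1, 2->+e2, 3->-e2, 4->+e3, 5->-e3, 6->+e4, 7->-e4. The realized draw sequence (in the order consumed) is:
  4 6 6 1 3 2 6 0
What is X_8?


t=0: X=(-6, 3, 5, 3), d=4 → +e3, X_1=(-6, 3, 6, 3)
t=1: X=(-6, 3, 6, 3), d=6 → +e4, X_2=(-6, 3, 6, 4)
t=2: X=(-6, 3, 6, 4), d=6 → +e4, X_3=(-6, 3, 6, 5)
t=3: X=(-6, 3, 6, 5), d=1 → -e1, X_4=(-7, 3, 6, 5)
t=4: X=(-7, 3, 6, 5), d=3 → -e2, X_5=(-7, 2, 6, 5)
t=5: X=(-7, 2, 6, 5), d=2 → +e2, X_6=(-7, 3, 6, 5)
t=6: X=(-7, 3, 6, 5), d=6 → +e4, X_7=(-7, 3, 6, 6)
t=7: X=(-7, 3, 6, 6), d=0 → +e1, X_8=(-6, 3, 6, 6)

(-6, 3, 6, 6)


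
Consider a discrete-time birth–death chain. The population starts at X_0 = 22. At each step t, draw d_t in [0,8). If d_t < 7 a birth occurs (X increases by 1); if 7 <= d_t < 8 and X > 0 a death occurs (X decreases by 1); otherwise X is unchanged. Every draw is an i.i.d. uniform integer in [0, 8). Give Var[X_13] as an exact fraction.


X can drop by at most 1 per step and X_0 = 22 > T = 13, so X_t >= 22 − t >= 9 > 0 for every t <= 13: the floor at 0 (the 'and X > 0' condition) never binds. Hence X_13 = X_0 + Σ_{t<13} Y_t with i.i.d. increments Y_t = y(d_t) ∈ {+1, −1, 0}.
Outcome values over d=0..7: [1, 1, 1, 1, 1, 1, 1, -1]
Σy = 6, Σy² = 8, M = 8
μ = 6/8 = 3/4,  σ² = 8/8 − (3/4)² = 7/16
Independent increments: Var[X_13] = 13·σ² = 13·(7/16) = 91/16

91/16


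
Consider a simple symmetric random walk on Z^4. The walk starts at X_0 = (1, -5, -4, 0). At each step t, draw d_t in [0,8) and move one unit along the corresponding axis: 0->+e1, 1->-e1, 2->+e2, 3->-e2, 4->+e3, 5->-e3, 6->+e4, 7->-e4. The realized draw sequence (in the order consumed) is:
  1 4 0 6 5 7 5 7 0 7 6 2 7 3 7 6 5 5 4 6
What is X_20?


(2, -5, -6, -1)

t=0: X=(1, -5, -4, 0), d=1 → -e1, X_1=(0, -5, -4, 0)
t=1: X=(0, -5, -4, 0), d=4 → +e3, X_2=(0, -5, -3, 0)
t=2: X=(0, -5, -3, 0), d=0 → +e1, X_3=(1, -5, -3, 0)
t=3: X=(1, -5, -3, 0), d=6 → +e4, X_4=(1, -5, -3, 1)
t=4: X=(1, -5, -3, 1), d=5 → -e3, X_5=(1, -5, -4, 1)
t=5: X=(1, -5, -4, 1), d=7 → -e4, X_6=(1, -5, -4, 0)
t=6: X=(1, -5, -4, 0), d=5 → -e3, X_7=(1, -5, -5, 0)
t=7: X=(1, -5, -5, 0), d=7 → -e4, X_8=(1, -5, -5, -1)
t=8: X=(1, -5, -5, -1), d=0 → +e1, X_9=(2, -5, -5, -1)
t=9: X=(2, -5, -5, -1), d=7 → -e4, X_10=(2, -5, -5, -2)
t=10: X=(2, -5, -5, -2), d=6 → +e4, X_11=(2, -5, -5, -1)
t=11: X=(2, -5, -5, -1), d=2 → +e2, X_12=(2, -4, -5, -1)
t=12: X=(2, -4, -5, -1), d=7 → -e4, X_13=(2, -4, -5, -2)
t=13: X=(2, -4, -5, -2), d=3 → -e2, X_14=(2, -5, -5, -2)
t=14: X=(2, -5, -5, -2), d=7 → -e4, X_15=(2, -5, -5, -3)
t=15: X=(2, -5, -5, -3), d=6 → +e4, X_16=(2, -5, -5, -2)
t=16: X=(2, -5, -5, -2), d=5 → -e3, X_17=(2, -5, -6, -2)
t=17: X=(2, -5, -6, -2), d=5 → -e3, X_18=(2, -5, -7, -2)
t=18: X=(2, -5, -7, -2), d=4 → +e3, X_19=(2, -5, -6, -2)
t=19: X=(2, -5, -6, -2), d=6 → +e4, X_20=(2, -5, -6, -1)


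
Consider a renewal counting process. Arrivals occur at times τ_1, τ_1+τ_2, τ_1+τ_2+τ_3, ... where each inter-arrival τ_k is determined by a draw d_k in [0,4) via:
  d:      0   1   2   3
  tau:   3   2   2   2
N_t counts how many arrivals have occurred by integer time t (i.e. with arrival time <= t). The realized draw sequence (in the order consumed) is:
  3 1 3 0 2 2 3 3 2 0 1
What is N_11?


5

draw d_1=3: τ_1=2, arrival time A_1=2
draw d_2=1: τ_2=2, arrival time A_2=4
draw d_3=3: τ_3=2, arrival time A_3=6
draw d_4=0: τ_4=3, arrival time A_4=9
draw d_5=2: τ_5=2, arrival time A_5=11
draw d_6=2: τ_6=2, arrival time A_6=13
draw d_7=3: τ_7=2, arrival time A_7=15
draw d_8=3: τ_8=2, arrival time A_8=17
draw d_9=2: τ_9=2, arrival time A_9=19
draw d_10=0: τ_10=3, arrival time A_10=22
draw d_11=1: τ_11=2, arrival time A_11=24
N_t over t=0..11: 0:0 1:0 2:1 3:1 4:2 5:2 6:3 7:3 8:3 9:4 10:4 11:5


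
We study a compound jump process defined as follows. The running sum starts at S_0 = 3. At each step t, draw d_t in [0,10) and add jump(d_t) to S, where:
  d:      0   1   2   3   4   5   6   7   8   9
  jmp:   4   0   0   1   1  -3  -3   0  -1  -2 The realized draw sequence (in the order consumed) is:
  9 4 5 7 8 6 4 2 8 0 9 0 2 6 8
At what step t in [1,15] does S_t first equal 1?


t=0: S=3, d=9, jump=-2, S_1=1
t=1: S=1, d=4, jump=1, S_2=2
t=2: S=2, d=5, jump=-3, S_3=-1
t=3: S=-1, d=7, jump=0, S_4=-1
t=4: S=-1, d=8, jump=-1, S_5=-2
t=5: S=-2, d=6, jump=-3, S_6=-5
t=6: S=-5, d=4, jump=1, S_7=-4
t=7: S=-4, d=2, jump=0, S_8=-4
t=8: S=-4, d=8, jump=-1, S_9=-5
t=9: S=-5, d=0, jump=4, S_10=-1
t=10: S=-1, d=9, jump=-2, S_11=-3
t=11: S=-3, d=0, jump=4, S_12=1
t=12: S=1, d=2, jump=0, S_13=1
t=13: S=1, d=6, jump=-3, S_14=-2
t=14: S=-2, d=8, jump=-1, S_15=-3

1


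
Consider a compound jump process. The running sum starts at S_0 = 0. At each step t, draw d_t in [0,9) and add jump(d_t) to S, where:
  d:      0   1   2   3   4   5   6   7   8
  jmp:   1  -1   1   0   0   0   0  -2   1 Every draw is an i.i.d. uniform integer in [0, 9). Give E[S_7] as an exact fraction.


Outcome values over d=0..8: [1, -1, 1, 0, 0, 0, 0, -2, 1]
Σy = 0, Σy² = 8, M = 9
μ = 0/9 = 0,  σ² = 8/9 − (0)² = 8/9
E[S_7] = 0 + 7·(0) = 0

0


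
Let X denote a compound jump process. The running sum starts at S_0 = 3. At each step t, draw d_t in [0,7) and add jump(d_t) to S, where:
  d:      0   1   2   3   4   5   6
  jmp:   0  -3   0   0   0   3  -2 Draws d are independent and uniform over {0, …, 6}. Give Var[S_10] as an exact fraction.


Outcome values over d=0..6: [0, -3, 0, 0, 0, 3, -2]
Σy = -2, Σy² = 22, M = 7
μ = -2/7 = -2/7,  σ² = 22/7 − (-2/7)² = 150/49
Independent increments: Var[S_10] = 10·σ² = 10·(150/49) = 1500/49

1500/49


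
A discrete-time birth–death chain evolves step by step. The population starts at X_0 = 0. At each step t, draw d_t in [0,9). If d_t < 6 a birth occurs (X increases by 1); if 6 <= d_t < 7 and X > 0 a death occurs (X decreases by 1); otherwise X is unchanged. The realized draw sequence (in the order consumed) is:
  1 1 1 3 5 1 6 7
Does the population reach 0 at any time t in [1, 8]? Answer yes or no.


no

t=0: X=0, d=1 → birth, X_1=1
t=1: X=1, d=1 → birth, X_2=2
t=2: X=2, d=1 → birth, X_3=3
t=3: X=3, d=3 → birth, X_4=4
t=4: X=4, d=5 → birth, X_5=5
t=5: X=5, d=1 → birth, X_6=6
t=6: X=6, d=6 → death, X_7=5
t=7: X=5, d=7 → hold, X_8=5


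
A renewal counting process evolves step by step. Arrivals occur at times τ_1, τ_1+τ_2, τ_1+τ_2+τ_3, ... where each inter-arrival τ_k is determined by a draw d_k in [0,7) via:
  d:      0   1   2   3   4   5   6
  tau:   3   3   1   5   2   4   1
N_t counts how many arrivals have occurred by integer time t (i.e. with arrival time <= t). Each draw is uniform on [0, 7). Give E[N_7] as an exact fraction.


1963635/823543

Inter-arrival values over d=0..6: [3, 3, 1, 5, 2, 4, 1]
Each d has probability 1/7, so the pmf of τ is: f(1) = 2/7, f(2) = 1/7, f(3) = 2/7, f(4) = 1/7, f(5) = 1/7
Renewal equation for m(n) = E[N_n]: condition on τ_1 = k (if k <= n, one arrival plus a fresh copy on the remaining n−k steps): m(n) = F(n) + Σ_{k<=n} f(k)·m(n−k), where F(n) = P(τ <= n) and m(0) = 0
m(1) = F(1) = 2/7
m(2) = F(2) + f(1)·m(1) = 3/7 + 2/7·2/7 = 25/49
m(3) = F(3) + f(1)·m(2) + f(2)·m(1) = 5/7 + 2/7·25/49 + 1/7·2/7 = 309/343
m(4) = F(4) + f(1)·m(3) + f(2)·m(2) + f(3)·m(1) = 6/7 + 2/7·309/343 + 1/7·25/49 + 2/7·2/7 = 3047/2401
m(5) = F(5) + f(1)·m(4) + f(2)·m(3) + f(3)·m(2) + f(4)·m(1) = 1 + 2/7·3047/2401 + 1/7·309/343 + 2/7·25/49 + 1/7·2/7 = 28200/16807
m(6) = F(6) + f(1)·m(5) + f(2)·m(4) + f(3)·m(3) + f(4)·m(2) + f(5)·m(1) = 1 + 2/7·28200/16807 + 1/7·3047/2401 + 2/7·309/343 + 1/7·25/49 + 1/7·2/7 = 239037/117649
m(7) = F(7) + f(1)·m(6) + f(2)·m(5) + f(3)·m(4) + f(4)·m(3) + f(5)·m(2) = 1 + 2/7·239037/117649 + 1/7·28200/16807 + 2/7·3047/2401 + 1/7·309/343 + 1/7·25/49 = 1963635/823543
E[N_7] = m(7) = 1963635/823543


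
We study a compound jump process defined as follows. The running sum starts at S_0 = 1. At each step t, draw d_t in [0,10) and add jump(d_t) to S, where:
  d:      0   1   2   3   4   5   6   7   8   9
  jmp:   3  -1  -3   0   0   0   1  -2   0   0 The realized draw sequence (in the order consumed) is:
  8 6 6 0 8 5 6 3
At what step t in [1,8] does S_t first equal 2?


2

t=0: S=1, d=8, jump=0, S_1=1
t=1: S=1, d=6, jump=1, S_2=2
t=2: S=2, d=6, jump=1, S_3=3
t=3: S=3, d=0, jump=3, S_4=6
t=4: S=6, d=8, jump=0, S_5=6
t=5: S=6, d=5, jump=0, S_6=6
t=6: S=6, d=6, jump=1, S_7=7
t=7: S=7, d=3, jump=0, S_8=7


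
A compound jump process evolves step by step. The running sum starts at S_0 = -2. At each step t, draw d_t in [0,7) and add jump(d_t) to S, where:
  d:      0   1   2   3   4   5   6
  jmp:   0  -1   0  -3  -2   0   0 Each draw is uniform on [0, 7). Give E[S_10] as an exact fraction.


-74/7

Outcome values over d=0..6: [0, -1, 0, -3, -2, 0, 0]
Σy = -6, Σy² = 14, M = 7
μ = -6/7 = -6/7,  σ² = 14/7 − (-6/7)² = 62/49
E[S_10] = -2 + 10·(-6/7) = -74/7


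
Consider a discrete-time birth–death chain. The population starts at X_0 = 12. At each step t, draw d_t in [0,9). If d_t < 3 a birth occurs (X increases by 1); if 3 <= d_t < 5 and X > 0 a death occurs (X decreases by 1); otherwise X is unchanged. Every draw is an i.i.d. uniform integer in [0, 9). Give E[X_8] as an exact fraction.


X can drop by at most 1 per step and X_0 = 12 > T = 8, so X_t >= 12 − t >= 4 > 0 for every t <= 8: the floor at 0 (the 'and X > 0' condition) never binds. Hence X_8 = X_0 + Σ_{t<8} Y_t with i.i.d. increments Y_t = y(d_t) ∈ {+1, −1, 0}.
Outcome values over d=0..8: [1, 1, 1, -1, -1, 0, 0, 0, 0]
Σy = 1, Σy² = 5, M = 9
μ = 1/9 = 1/9,  σ² = 5/9 − (1/9)² = 44/81
E[X_8] = 12 + 8·(1/9) = 116/9

116/9


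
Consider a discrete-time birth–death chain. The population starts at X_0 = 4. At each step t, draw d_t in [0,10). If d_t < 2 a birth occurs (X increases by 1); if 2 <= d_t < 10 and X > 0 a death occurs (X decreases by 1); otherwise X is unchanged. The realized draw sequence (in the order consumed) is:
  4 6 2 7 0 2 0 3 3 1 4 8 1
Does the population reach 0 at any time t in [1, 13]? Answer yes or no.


t=0: X=4, d=4 → death, X_1=3
t=1: X=3, d=6 → death, X_2=2
t=2: X=2, d=2 → death, X_3=1
t=3: X=1, d=7 → death, X_4=0
t=4: X=0, d=0 → birth, X_5=1
t=5: X=1, d=2 → death, X_6=0
t=6: X=0, d=0 → birth, X_7=1
t=7: X=1, d=3 → death, X_8=0
t=8: X=0, d=3 → hold, X_9=0
t=9: X=0, d=1 → birth, X_10=1
t=10: X=1, d=4 → death, X_11=0
t=11: X=0, d=8 → hold, X_12=0
t=12: X=0, d=1 → birth, X_13=1

yes


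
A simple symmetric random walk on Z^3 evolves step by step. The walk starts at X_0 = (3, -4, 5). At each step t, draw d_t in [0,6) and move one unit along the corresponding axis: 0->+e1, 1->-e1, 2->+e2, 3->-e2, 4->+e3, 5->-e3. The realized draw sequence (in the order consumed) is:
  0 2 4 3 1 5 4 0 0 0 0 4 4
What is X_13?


t=0: X=(3, -4, 5), d=0 → +e1, X_1=(4, -4, 5)
t=1: X=(4, -4, 5), d=2 → +e2, X_2=(4, -3, 5)
t=2: X=(4, -3, 5), d=4 → +e3, X_3=(4, -3, 6)
t=3: X=(4, -3, 6), d=3 → -e2, X_4=(4, -4, 6)
t=4: X=(4, -4, 6), d=1 → -e1, X_5=(3, -4, 6)
t=5: X=(3, -4, 6), d=5 → -e3, X_6=(3, -4, 5)
t=6: X=(3, -4, 5), d=4 → +e3, X_7=(3, -4, 6)
t=7: X=(3, -4, 6), d=0 → +e1, X_8=(4, -4, 6)
t=8: X=(4, -4, 6), d=0 → +e1, X_9=(5, -4, 6)
t=9: X=(5, -4, 6), d=0 → +e1, X_10=(6, -4, 6)
t=10: X=(6, -4, 6), d=0 → +e1, X_11=(7, -4, 6)
t=11: X=(7, -4, 6), d=4 → +e3, X_12=(7, -4, 7)
t=12: X=(7, -4, 7), d=4 → +e3, X_13=(7, -4, 8)

(7, -4, 8)


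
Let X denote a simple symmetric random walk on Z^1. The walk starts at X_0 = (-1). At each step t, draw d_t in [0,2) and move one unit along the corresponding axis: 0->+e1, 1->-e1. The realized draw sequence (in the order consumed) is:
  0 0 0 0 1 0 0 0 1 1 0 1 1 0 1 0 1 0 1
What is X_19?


(2)

t=0: X=(-1), d=0 → +e1, X_1=(0)
t=1: X=(0), d=0 → +e1, X_2=(1)
t=2: X=(1), d=0 → +e1, X_3=(2)
t=3: X=(2), d=0 → +e1, X_4=(3)
t=4: X=(3), d=1 → -e1, X_5=(2)
t=5: X=(2), d=0 → +e1, X_6=(3)
t=6: X=(3), d=0 → +e1, X_7=(4)
t=7: X=(4), d=0 → +e1, X_8=(5)
t=8: X=(5), d=1 → -e1, X_9=(4)
t=9: X=(4), d=1 → -e1, X_10=(3)
t=10: X=(3), d=0 → +e1, X_11=(4)
t=11: X=(4), d=1 → -e1, X_12=(3)
t=12: X=(3), d=1 → -e1, X_13=(2)
t=13: X=(2), d=0 → +e1, X_14=(3)
t=14: X=(3), d=1 → -e1, X_15=(2)
t=15: X=(2), d=0 → +e1, X_16=(3)
t=16: X=(3), d=1 → -e1, X_17=(2)
t=17: X=(2), d=0 → +e1, X_18=(3)
t=18: X=(3), d=1 → -e1, X_19=(2)


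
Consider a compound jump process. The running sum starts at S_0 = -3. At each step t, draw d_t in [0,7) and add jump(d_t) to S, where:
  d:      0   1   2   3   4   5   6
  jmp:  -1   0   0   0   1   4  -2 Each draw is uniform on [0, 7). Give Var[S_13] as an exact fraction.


Outcome values over d=0..6: [-1, 0, 0, 0, 1, 4, -2]
Σy = 2, Σy² = 22, M = 7
μ = 2/7 = 2/7,  σ² = 22/7 − (2/7)² = 150/49
Independent increments: Var[S_13] = 13·σ² = 13·(150/49) = 1950/49

1950/49


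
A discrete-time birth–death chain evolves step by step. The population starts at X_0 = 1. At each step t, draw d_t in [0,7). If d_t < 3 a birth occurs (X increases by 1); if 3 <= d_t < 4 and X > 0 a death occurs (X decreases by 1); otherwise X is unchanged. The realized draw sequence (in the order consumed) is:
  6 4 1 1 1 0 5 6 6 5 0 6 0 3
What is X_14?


t=0: X=1, d=6 → hold, X_1=1
t=1: X=1, d=4 → hold, X_2=1
t=2: X=1, d=1 → birth, X_3=2
t=3: X=2, d=1 → birth, X_4=3
t=4: X=3, d=1 → birth, X_5=4
t=5: X=4, d=0 → birth, X_6=5
t=6: X=5, d=5 → hold, X_7=5
t=7: X=5, d=6 → hold, X_8=5
t=8: X=5, d=6 → hold, X_9=5
t=9: X=5, d=5 → hold, X_10=5
t=10: X=5, d=0 → birth, X_11=6
t=11: X=6, d=6 → hold, X_12=6
t=12: X=6, d=0 → birth, X_13=7
t=13: X=7, d=3 → death, X_14=6

6


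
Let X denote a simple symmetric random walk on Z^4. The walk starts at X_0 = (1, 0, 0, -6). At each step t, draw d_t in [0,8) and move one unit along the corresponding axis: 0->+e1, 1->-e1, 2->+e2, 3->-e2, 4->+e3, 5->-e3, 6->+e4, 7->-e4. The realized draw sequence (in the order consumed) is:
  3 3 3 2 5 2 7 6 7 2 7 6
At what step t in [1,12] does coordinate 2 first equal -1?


1

t=0: X=(1, 0, 0, -6), d=3 → -e2, X_1=(1, -1, 0, -6)
t=1: X=(1, -1, 0, -6), d=3 → -e2, X_2=(1, -2, 0, -6)
t=2: X=(1, -2, 0, -6), d=3 → -e2, X_3=(1, -3, 0, -6)
t=3: X=(1, -3, 0, -6), d=2 → +e2, X_4=(1, -2, 0, -6)
t=4: X=(1, -2, 0, -6), d=5 → -e3, X_5=(1, -2, -1, -6)
t=5: X=(1, -2, -1, -6), d=2 → +e2, X_6=(1, -1, -1, -6)
t=6: X=(1, -1, -1, -6), d=7 → -e4, X_7=(1, -1, -1, -7)
t=7: X=(1, -1, -1, -7), d=6 → +e4, X_8=(1, -1, -1, -6)
t=8: X=(1, -1, -1, -6), d=7 → -e4, X_9=(1, -1, -1, -7)
t=9: X=(1, -1, -1, -7), d=2 → +e2, X_10=(1, 0, -1, -7)
t=10: X=(1, 0, -1, -7), d=7 → -e4, X_11=(1, 0, -1, -8)
t=11: X=(1, 0, -1, -8), d=6 → +e4, X_12=(1, 0, -1, -7)


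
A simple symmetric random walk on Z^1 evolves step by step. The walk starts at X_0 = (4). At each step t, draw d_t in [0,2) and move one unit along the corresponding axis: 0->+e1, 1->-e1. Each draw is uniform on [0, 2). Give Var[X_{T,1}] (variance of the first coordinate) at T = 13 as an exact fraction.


Outcome values over d=0..1: [1, -1]
Σy = 0, Σy² = 2, M = 2
μ = 0/2 = 0,  σ² = 2/2 − (0)² = 1
Independent increments: Var[X_13] = 13·σ² = 13·(1) = 13

13


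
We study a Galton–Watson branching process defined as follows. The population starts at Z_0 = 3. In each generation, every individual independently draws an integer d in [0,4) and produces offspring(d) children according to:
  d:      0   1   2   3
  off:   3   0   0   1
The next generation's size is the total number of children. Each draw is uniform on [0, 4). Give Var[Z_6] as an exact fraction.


Outcome values over d=0..3: [3, 0, 0, 1]
Σy = 4, Σy² = 10, M = 4
μ = 4/4 = 1,  σ² = 10/4 − (1)² = 3/2
V_0 = 0, E_0 = 3
V_1 = 3/2·E_0 + (1)²·V_0 = 9/2;  E_1 = 3
V_2 = 3/2·E_1 + (1)²·V_1 = 9;  E_2 = 3
V_3 = 3/2·E_2 + (1)²·V_2 = 27/2;  E_3 = 3
V_4 = 3/2·E_3 + (1)²·V_3 = 18;  E_4 = 3
V_5 = 3/2·E_4 + (1)²·V_4 = 45/2;  E_5 = 3
V_6 = 3/2·E_5 + (1)²·V_5 = 27;  E_6 = 3

27


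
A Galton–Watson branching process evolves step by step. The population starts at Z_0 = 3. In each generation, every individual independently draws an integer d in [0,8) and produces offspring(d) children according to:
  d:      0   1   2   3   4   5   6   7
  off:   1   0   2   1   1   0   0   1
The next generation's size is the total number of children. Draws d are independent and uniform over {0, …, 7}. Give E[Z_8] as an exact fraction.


Outcome values over d=0..7: [1, 0, 2, 1, 1, 0, 0, 1]
Σy = 6, Σy² = 8, M = 8
μ = 6/8 = 3/4,  σ² = 8/8 − (3/4)² = 7/16
E[Z_0] = 3
E[Z_1] = 3/4·E[Z_0] = 9/4
E[Z_2] = 3/4·E[Z_1] = 27/16
E[Z_3] = 3/4·E[Z_2] = 81/64
E[Z_4] = 3/4·E[Z_3] = 243/256
E[Z_5] = 3/4·E[Z_4] = 729/1024
E[Z_6] = 3/4·E[Z_5] = 2187/4096
E[Z_7] = 3/4·E[Z_6] = 6561/16384
E[Z_8] = 3/4·E[Z_7] = 19683/65536

19683/65536


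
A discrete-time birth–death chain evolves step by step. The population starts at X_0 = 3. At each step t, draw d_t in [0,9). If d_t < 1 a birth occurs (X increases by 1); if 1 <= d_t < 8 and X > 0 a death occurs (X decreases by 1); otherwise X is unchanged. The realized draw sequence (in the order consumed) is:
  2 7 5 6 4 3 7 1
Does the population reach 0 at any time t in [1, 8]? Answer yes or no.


yes

t=0: X=3, d=2 → death, X_1=2
t=1: X=2, d=7 → death, X_2=1
t=2: X=1, d=5 → death, X_3=0
t=3: X=0, d=6 → hold, X_4=0
t=4: X=0, d=4 → hold, X_5=0
t=5: X=0, d=3 → hold, X_6=0
t=6: X=0, d=7 → hold, X_7=0
t=7: X=0, d=1 → hold, X_8=0


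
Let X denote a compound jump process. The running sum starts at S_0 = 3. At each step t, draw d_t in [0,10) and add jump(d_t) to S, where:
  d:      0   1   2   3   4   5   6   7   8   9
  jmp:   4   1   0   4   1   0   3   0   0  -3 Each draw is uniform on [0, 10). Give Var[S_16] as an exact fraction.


336/5

Outcome values over d=0..9: [4, 1, 0, 4, 1, 0, 3, 0, 0, -3]
Σy = 10, Σy² = 52, M = 10
μ = 10/10 = 1,  σ² = 52/10 − (1)² = 21/5
Independent increments: Var[S_16] = 16·σ² = 16·(21/5) = 336/5


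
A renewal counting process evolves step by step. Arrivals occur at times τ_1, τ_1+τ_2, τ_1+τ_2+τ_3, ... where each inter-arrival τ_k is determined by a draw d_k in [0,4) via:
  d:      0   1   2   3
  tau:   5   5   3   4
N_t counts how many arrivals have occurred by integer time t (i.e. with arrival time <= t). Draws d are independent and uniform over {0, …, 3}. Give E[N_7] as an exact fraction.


Inter-arrival values over d=0..3: [5, 5, 3, 4]
Each d has probability 1/4, so the pmf of τ is: f(3) = 1/4, f(4) = 1/4, f(5) = 1/2
Renewal equation for m(n) = E[N_n]: condition on τ_1 = k (if k <= n, one arrival plus a fresh copy on the remaining n−k steps): m(n) = F(n) + Σ_{k<=n} f(k)·m(n−k), where F(n) = P(τ <= n) and m(0) = 0
m(1) = F(1) = 0
m(2) = F(2) = 0
m(3) = F(3) = 1/4
m(4) = F(4) = 1/2
m(5) = F(5) = 1
m(6) = F(6) + f(3)·m(3) = 1 + 1/4·1/4 = 17/16
m(7) = F(7) + f(3)·m(4) + f(4)·m(3) = 1 + 1/4·1/2 + 1/4·1/4 = 19/16
E[N_7] = m(7) = 19/16

19/16


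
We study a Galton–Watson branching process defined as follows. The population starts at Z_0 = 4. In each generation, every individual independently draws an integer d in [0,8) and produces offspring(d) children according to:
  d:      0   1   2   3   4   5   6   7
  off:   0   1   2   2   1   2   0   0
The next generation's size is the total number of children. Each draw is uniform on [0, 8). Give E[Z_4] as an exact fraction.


4

Outcome values over d=0..7: [0, 1, 2, 2, 1, 2, 0, 0]
Σy = 8, Σy² = 14, M = 8
μ = 8/8 = 1,  σ² = 14/8 − (1)² = 3/4
E[Z_0] = 4
E[Z_1] = 1·E[Z_0] = 4
E[Z_2] = 1·E[Z_1] = 4
E[Z_3] = 1·E[Z_2] = 4
E[Z_4] = 1·E[Z_3] = 4


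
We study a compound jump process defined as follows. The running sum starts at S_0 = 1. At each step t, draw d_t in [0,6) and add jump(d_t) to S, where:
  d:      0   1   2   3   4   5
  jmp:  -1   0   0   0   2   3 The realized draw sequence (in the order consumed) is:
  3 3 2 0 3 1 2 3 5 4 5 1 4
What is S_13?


10

t=0: S=1, d=3, jump=0, S_1=1
t=1: S=1, d=3, jump=0, S_2=1
t=2: S=1, d=2, jump=0, S_3=1
t=3: S=1, d=0, jump=-1, S_4=0
t=4: S=0, d=3, jump=0, S_5=0
t=5: S=0, d=1, jump=0, S_6=0
t=6: S=0, d=2, jump=0, S_7=0
t=7: S=0, d=3, jump=0, S_8=0
t=8: S=0, d=5, jump=3, S_9=3
t=9: S=3, d=4, jump=2, S_10=5
t=10: S=5, d=5, jump=3, S_11=8
t=11: S=8, d=1, jump=0, S_12=8
t=12: S=8, d=4, jump=2, S_13=10


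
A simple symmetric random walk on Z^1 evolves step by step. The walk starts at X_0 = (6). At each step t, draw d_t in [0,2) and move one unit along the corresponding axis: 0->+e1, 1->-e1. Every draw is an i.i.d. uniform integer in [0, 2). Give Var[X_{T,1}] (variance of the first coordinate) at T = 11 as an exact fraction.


11

Outcome values over d=0..1: [1, -1]
Σy = 0, Σy² = 2, M = 2
μ = 0/2 = 0,  σ² = 2/2 − (0)² = 1
Independent increments: Var[X_11] = 11·σ² = 11·(1) = 11


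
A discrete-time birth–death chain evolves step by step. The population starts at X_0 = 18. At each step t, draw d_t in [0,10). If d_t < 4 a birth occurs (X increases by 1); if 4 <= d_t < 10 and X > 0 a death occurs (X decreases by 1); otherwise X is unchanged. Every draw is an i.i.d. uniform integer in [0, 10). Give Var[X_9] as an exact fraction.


216/25

X can drop by at most 1 per step and X_0 = 18 > T = 9, so X_t >= 18 − t >= 9 > 0 for every t <= 9: the floor at 0 (the 'and X > 0' condition) never binds. Hence X_9 = X_0 + Σ_{t<9} Y_t with i.i.d. increments Y_t = y(d_t) ∈ {+1, −1, 0}.
Outcome values over d=0..9: [1, 1, 1, 1, -1, -1, -1, -1, -1, -1]
Σy = -2, Σy² = 10, M = 10
μ = -2/10 = -1/5,  σ² = 10/10 − (-1/5)² = 24/25
Independent increments: Var[X_9] = 9·σ² = 9·(24/25) = 216/25


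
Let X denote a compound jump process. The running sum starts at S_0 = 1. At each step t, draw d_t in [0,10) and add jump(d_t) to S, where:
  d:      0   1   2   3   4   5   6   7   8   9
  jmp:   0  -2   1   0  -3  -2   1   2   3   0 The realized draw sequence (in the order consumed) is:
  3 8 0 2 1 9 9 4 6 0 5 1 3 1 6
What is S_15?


t=0: S=1, d=3, jump=0, S_1=1
t=1: S=1, d=8, jump=3, S_2=4
t=2: S=4, d=0, jump=0, S_3=4
t=3: S=4, d=2, jump=1, S_4=5
t=4: S=5, d=1, jump=-2, S_5=3
t=5: S=3, d=9, jump=0, S_6=3
t=6: S=3, d=9, jump=0, S_7=3
t=7: S=3, d=4, jump=-3, S_8=0
t=8: S=0, d=6, jump=1, S_9=1
t=9: S=1, d=0, jump=0, S_10=1
t=10: S=1, d=5, jump=-2, S_11=-1
t=11: S=-1, d=1, jump=-2, S_12=-3
t=12: S=-3, d=3, jump=0, S_13=-3
t=13: S=-3, d=1, jump=-2, S_14=-5
t=14: S=-5, d=6, jump=1, S_15=-4

-4


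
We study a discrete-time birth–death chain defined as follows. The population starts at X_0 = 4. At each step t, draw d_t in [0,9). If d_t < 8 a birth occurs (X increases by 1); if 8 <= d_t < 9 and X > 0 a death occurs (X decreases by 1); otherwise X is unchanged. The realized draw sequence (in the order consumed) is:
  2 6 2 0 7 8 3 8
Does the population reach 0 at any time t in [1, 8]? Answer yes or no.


t=0: X=4, d=2 → birth, X_1=5
t=1: X=5, d=6 → birth, X_2=6
t=2: X=6, d=2 → birth, X_3=7
t=3: X=7, d=0 → birth, X_4=8
t=4: X=8, d=7 → birth, X_5=9
t=5: X=9, d=8 → death, X_6=8
t=6: X=8, d=3 → birth, X_7=9
t=7: X=9, d=8 → death, X_8=8

no


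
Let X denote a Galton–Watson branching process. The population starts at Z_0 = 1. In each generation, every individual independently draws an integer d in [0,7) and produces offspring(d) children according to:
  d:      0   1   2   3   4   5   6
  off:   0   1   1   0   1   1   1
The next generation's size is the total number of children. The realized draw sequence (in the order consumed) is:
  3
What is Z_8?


0

gen 0: Z_0=1, draws=[3], offspring=[0], Z_1=0
gen 1: Z_1=0, draws=[], offspring=[], Z_2=0
gen 2: Z_2=0, draws=[], offspring=[], Z_3=0
gen 3: Z_3=0, draws=[], offspring=[], Z_4=0
gen 4: Z_4=0, draws=[], offspring=[], Z_5=0
gen 5: Z_5=0, draws=[], offspring=[], Z_6=0
gen 6: Z_6=0, draws=[], offspring=[], Z_7=0
gen 7: Z_7=0, draws=[], offspring=[], Z_8=0


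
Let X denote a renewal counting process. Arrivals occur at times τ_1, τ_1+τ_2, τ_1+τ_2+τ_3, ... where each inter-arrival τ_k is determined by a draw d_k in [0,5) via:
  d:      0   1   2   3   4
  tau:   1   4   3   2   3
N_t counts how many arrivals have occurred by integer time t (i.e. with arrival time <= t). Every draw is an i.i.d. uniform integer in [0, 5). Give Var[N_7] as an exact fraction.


Inter-arrival values over d=0..4: [1, 4, 3, 2, 3]
Each d has probability 1/5, so the pmf of τ is: f(1) = 1/5, f(2) = 1/5, f(3) = 2/5, f(4) = 1/5
Let p_n(j) = P(N_n = j), with p_0 = [1]. Condition on τ_1: p_n(0) = P(τ > n), and for j >= 1, p_n(j) = Σ_{k<=n} f(k)·p_{n−k}(j−1)
p_1 = [4/5, 1/5]  (j = 0..1)
p_2 = [3/5, 9/25, 1/25]  (j = 0..2)
p_3 = [1/5, 17/25, 14/125, 1/125]  (j = 0..3)
p_4 = [0, 17/25, 36/125, 19/625, 1/625]  (j = 0..4)
p_5 = [0, 11/25, 57/125, 12/125, 24/3125, 1/3125]  (j = 0..5)
p_6 = [0, 1/5, 71/125, 126/625, 89/3125, 29/15625, 1/15625]  (j = 0..6)
p_7 = [0, 1/25, 67/125, 214/625, 229/3125, 123/15625, 34/78125, 1/78125]  (j = 0..7)
E[N_7] = Σ j·p_7(j) = 193311/78125;  E[N_7²] = Σ j²·p_7(j) = 519623/78125
Var[N_7] = 519623/78125 − (193311/78125)² = 3226404154/6103515625

3226404154/6103515625


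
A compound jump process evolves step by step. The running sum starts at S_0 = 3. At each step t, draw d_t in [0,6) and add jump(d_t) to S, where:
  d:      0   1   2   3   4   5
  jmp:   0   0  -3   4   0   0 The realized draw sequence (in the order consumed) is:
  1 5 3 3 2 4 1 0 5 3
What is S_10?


12

t=0: S=3, d=1, jump=0, S_1=3
t=1: S=3, d=5, jump=0, S_2=3
t=2: S=3, d=3, jump=4, S_3=7
t=3: S=7, d=3, jump=4, S_4=11
t=4: S=11, d=2, jump=-3, S_5=8
t=5: S=8, d=4, jump=0, S_6=8
t=6: S=8, d=1, jump=0, S_7=8
t=7: S=8, d=0, jump=0, S_8=8
t=8: S=8, d=5, jump=0, S_9=8
t=9: S=8, d=3, jump=4, S_10=12


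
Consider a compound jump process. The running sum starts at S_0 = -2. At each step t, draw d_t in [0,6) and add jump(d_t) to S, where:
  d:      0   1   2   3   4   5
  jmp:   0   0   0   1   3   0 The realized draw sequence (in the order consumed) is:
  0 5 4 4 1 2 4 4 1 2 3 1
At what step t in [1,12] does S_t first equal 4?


t=0: S=-2, d=0, jump=0, S_1=-2
t=1: S=-2, d=5, jump=0, S_2=-2
t=2: S=-2, d=4, jump=3, S_3=1
t=3: S=1, d=4, jump=3, S_4=4
t=4: S=4, d=1, jump=0, S_5=4
t=5: S=4, d=2, jump=0, S_6=4
t=6: S=4, d=4, jump=3, S_7=7
t=7: S=7, d=4, jump=3, S_8=10
t=8: S=10, d=1, jump=0, S_9=10
t=9: S=10, d=2, jump=0, S_10=10
t=10: S=10, d=3, jump=1, S_11=11
t=11: S=11, d=1, jump=0, S_12=11

4


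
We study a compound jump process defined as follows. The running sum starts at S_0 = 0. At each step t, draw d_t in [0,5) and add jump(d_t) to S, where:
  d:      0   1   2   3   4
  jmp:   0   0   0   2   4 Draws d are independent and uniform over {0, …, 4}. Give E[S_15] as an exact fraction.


18

Outcome values over d=0..4: [0, 0, 0, 2, 4]
Σy = 6, Σy² = 20, M = 5
μ = 6/5 = 6/5,  σ² = 20/5 − (6/5)² = 64/25
E[S_15] = 0 + 15·(6/5) = 18


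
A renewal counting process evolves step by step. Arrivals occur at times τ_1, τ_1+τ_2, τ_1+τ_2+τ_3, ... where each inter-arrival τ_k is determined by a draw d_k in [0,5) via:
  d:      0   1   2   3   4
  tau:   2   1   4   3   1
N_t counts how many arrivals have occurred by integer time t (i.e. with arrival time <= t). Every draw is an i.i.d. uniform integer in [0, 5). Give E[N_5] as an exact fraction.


Inter-arrival values over d=0..4: [2, 1, 4, 3, 1]
Each d has probability 1/5, so the pmf of τ is: f(1) = 2/5, f(2) = 1/5, f(3) = 1/5, f(4) = 1/5
Renewal equation for m(n) = E[N_n]: condition on τ_1 = k (if k <= n, one arrival plus a fresh copy on the remaining n−k steps): m(n) = F(n) + Σ_{k<=n} f(k)·m(n−k), where F(n) = P(τ <= n) and m(0) = 0
m(1) = F(1) = 2/5
m(2) = F(2) + f(1)·m(1) = 3/5 + 2/5·2/5 = 19/25
m(3) = F(3) + f(1)·m(2) + f(2)·m(1) = 4/5 + 2/5·19/25 + 1/5·2/5 = 148/125
m(4) = F(4) + f(1)·m(3) + f(2)·m(2) + f(3)·m(1) = 1 + 2/5·148/125 + 1/5·19/25 + 1/5·2/5 = 1066/625
m(5) = F(5) + f(1)·m(4) + f(2)·m(3) + f(3)·m(2) + f(4)·m(1) = 1 + 2/5·1066/625 + 1/5·148/125 + 1/5·19/25 + 1/5·2/5 = 6722/3125
E[N_5] = m(5) = 6722/3125

6722/3125


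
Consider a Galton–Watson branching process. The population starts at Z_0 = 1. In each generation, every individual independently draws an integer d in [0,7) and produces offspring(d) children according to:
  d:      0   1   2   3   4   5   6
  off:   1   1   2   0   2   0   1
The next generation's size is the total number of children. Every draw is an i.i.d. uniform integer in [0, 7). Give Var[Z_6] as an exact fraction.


24/7

Outcome values over d=0..6: [1, 1, 2, 0, 2, 0, 1]
Σy = 7, Σy² = 11, M = 7
μ = 7/7 = 1,  σ² = 11/7 − (1)² = 4/7
V_0 = 0, E_0 = 1
V_1 = 4/7·E_0 + (1)²·V_0 = 4/7;  E_1 = 1
V_2 = 4/7·E_1 + (1)²·V_1 = 8/7;  E_2 = 1
V_3 = 4/7·E_2 + (1)²·V_2 = 12/7;  E_3 = 1
V_4 = 4/7·E_3 + (1)²·V_3 = 16/7;  E_4 = 1
V_5 = 4/7·E_4 + (1)²·V_4 = 20/7;  E_5 = 1
V_6 = 4/7·E_5 + (1)²·V_5 = 24/7;  E_6 = 1


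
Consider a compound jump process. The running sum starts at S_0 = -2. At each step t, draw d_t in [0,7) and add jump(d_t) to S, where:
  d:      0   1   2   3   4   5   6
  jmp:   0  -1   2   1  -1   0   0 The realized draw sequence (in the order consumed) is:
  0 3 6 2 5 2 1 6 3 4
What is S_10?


t=0: S=-2, d=0, jump=0, S_1=-2
t=1: S=-2, d=3, jump=1, S_2=-1
t=2: S=-1, d=6, jump=0, S_3=-1
t=3: S=-1, d=2, jump=2, S_4=1
t=4: S=1, d=5, jump=0, S_5=1
t=5: S=1, d=2, jump=2, S_6=3
t=6: S=3, d=1, jump=-1, S_7=2
t=7: S=2, d=6, jump=0, S_8=2
t=8: S=2, d=3, jump=1, S_9=3
t=9: S=3, d=4, jump=-1, S_10=2

2


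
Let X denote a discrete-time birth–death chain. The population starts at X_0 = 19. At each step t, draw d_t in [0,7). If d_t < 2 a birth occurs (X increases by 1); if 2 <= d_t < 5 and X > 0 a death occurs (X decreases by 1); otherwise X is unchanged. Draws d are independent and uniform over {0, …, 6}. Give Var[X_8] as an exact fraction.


272/49

X can drop by at most 1 per step and X_0 = 19 > T = 8, so X_t >= 19 − t >= 11 > 0 for every t <= 8: the floor at 0 (the 'and X > 0' condition) never binds. Hence X_8 = X_0 + Σ_{t<8} Y_t with i.i.d. increments Y_t = y(d_t) ∈ {+1, −1, 0}.
Outcome values over d=0..6: [1, 1, -1, -1, -1, 0, 0]
Σy = -1, Σy² = 5, M = 7
μ = -1/7 = -1/7,  σ² = 5/7 − (-1/7)² = 34/49
Independent increments: Var[X_8] = 8·σ² = 8·(34/49) = 272/49


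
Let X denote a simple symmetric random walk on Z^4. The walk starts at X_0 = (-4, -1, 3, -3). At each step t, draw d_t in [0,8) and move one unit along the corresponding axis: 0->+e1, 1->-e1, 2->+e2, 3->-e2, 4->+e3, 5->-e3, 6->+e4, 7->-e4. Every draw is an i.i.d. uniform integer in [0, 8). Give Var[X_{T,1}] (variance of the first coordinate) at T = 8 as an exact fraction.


Outcome values over d=0..7: [1, -1, 0, 0, 0, 0, 0, 0]
Σy = 0, Σy² = 2, M = 8
μ = 0/8 = 0,  σ² = 2/8 − (0)² = 1/4
Independent increments: Var[X_8] = 8·σ² = 8·(1/4) = 2

2


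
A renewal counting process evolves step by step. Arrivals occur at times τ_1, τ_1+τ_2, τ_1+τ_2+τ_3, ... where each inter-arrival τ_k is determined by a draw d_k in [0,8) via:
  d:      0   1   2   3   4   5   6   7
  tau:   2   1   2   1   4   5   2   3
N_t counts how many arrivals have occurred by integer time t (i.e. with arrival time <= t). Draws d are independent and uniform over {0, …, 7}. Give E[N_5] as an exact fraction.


Inter-arrival values over d=0..7: [2, 1, 2, 1, 4, 5, 2, 3]
Each d has probability 1/8, so the pmf of τ is: f(1) = 1/4, f(2) = 3/8, f(3) = 1/8, f(4) = 1/8, f(5) = 1/8
Renewal equation for m(n) = E[N_n]: condition on τ_1 = k (if k <= n, one arrival plus a fresh copy on the remaining n−k steps): m(n) = F(n) + Σ_{k<=n} f(k)·m(n−k), where F(n) = P(τ <= n) and m(0) = 0
m(1) = F(1) = 1/4
m(2) = F(2) + f(1)·m(1) = 5/8 + 1/4·1/4 = 11/16
m(3) = F(3) + f(1)·m(2) + f(2)·m(1) = 3/4 + 1/4·11/16 + 3/8·1/4 = 65/64
m(4) = F(4) + f(1)·m(3) + f(2)·m(2) + f(3)·m(1) = 7/8 + 1/4·65/64 + 3/8·11/16 + 1/8·1/4 = 363/256
m(5) = F(5) + f(1)·m(4) + f(2)·m(3) + f(3)·m(2) + f(4)·m(1) = 1 + 1/4·363/256 + 3/8·65/64 + 1/8·11/16 + 1/8·1/4 = 1897/1024
E[N_5] = m(5) = 1897/1024

1897/1024
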